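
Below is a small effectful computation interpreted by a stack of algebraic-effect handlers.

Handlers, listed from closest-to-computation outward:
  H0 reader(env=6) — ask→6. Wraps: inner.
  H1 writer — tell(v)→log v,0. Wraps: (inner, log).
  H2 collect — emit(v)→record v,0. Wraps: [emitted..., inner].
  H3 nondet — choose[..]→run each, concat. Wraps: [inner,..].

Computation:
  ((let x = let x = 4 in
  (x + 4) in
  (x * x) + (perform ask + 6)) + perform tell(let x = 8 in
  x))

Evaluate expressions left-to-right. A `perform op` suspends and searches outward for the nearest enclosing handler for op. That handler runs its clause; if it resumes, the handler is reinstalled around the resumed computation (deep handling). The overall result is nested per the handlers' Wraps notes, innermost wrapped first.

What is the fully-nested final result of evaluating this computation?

Answer: [[(76, (8))]]

Step-by-step:
ask @ H0 ⇒ 6
tell(8) @ H1 ⇒ log+=8
H0 returns 76
H1 returns (76, (8))
H2 returns [(76, (8))]
H3 returns [[(76, (8))]]
= [[(76, (8))]]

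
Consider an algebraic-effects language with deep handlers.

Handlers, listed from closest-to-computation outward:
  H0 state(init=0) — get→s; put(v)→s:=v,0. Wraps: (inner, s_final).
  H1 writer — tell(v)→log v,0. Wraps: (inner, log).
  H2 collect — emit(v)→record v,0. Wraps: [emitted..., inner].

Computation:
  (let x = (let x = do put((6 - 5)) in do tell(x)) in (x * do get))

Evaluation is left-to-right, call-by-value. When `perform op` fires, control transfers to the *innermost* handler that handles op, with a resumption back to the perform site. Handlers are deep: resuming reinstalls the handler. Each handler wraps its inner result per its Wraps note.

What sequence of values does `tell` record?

Answer: (0)

Evaluation trace:
put(1) @ H0 ⇒ s:=1
tell(0) @ H1 ⇒ log+=0
get @ H0 ⇒ 1
H0 returns (0, 1)
H1 returns ((0, 1), (0))
H2 returns [((0, 1), (0))]
= [((0, 1), (0))]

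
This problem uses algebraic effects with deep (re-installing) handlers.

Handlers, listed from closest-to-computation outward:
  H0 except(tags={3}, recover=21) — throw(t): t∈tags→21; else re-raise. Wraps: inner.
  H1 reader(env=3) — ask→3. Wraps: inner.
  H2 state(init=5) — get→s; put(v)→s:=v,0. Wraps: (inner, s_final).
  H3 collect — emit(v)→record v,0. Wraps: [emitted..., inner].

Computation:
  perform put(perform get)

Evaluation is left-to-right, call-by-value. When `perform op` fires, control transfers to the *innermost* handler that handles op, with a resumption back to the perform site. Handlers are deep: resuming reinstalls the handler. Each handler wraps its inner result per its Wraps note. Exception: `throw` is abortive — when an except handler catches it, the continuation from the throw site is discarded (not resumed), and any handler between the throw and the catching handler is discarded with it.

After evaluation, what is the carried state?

Working:
get @ H2 ⇒ 5
put(5) @ H2 ⇒ s:=5
H0 returns 0
H1 returns 0
H2 returns (0, 5)
H3 returns [(0, 5)]
= [(0, 5)]

Answer: 5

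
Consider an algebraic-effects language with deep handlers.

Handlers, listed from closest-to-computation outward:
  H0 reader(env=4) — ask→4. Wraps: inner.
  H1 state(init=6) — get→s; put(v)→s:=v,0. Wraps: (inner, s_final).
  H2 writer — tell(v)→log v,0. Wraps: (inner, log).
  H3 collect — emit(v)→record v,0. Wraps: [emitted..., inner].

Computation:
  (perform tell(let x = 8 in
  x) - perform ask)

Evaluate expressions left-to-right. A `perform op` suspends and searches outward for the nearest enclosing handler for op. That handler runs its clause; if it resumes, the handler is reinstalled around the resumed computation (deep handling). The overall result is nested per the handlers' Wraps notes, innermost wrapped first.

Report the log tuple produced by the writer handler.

Step-by-step:
tell(8) @ H2 ⇒ log+=8
ask @ H0 ⇒ 4
H0 returns -4
H1 returns (-4, 6)
H2 returns ((-4, 6), (8))
H3 returns [((-4, 6), (8))]
= [((-4, 6), (8))]

Answer: (8)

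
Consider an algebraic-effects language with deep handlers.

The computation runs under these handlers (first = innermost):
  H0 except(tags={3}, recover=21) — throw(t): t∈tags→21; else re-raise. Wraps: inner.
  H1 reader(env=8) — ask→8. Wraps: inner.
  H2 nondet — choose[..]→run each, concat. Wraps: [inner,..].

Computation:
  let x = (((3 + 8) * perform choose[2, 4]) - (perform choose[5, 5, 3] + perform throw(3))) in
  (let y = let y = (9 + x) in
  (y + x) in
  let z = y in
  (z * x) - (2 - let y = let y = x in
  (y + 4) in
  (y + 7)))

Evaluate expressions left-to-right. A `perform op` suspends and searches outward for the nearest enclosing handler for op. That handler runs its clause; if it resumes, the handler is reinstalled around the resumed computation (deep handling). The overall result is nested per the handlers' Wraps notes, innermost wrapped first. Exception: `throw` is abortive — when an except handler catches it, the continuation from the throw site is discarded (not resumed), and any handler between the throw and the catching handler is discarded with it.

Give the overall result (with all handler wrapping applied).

Evaluation trace:
choose[2, 4] @ H2
  branch[0] choose=2:
    choose[5, 5, 3] @ H2
      branch[0] choose=5:
        throw(3) @ H0 caught ⇒ 21
        H1 returns 21
        H2 returns [21]
      branch[1] choose=5:
        throw(3) @ H0 caught ⇒ 21
        H1 returns 21
        H2 returns [21]
      branch[2] choose=3:
        throw(3) @ H0 caught ⇒ 21
        H1 returns 21
        H2 returns [21]
  branch[1] choose=4:
    choose[5, 5, 3] @ H2
      branch[0] choose=5:
        throw(3) @ H0 caught ⇒ 21
        H1 returns 21
        H2 returns [21]
      branch[1] choose=5:
        throw(3) @ H0 caught ⇒ 21
        H1 returns 21
        H2 returns [21]
      branch[2] choose=3:
        throw(3) @ H0 caught ⇒ 21
        H1 returns 21
        H2 returns [21]
= [21, 21, 21, 21, 21, 21]

Answer: [21, 21, 21, 21, 21, 21]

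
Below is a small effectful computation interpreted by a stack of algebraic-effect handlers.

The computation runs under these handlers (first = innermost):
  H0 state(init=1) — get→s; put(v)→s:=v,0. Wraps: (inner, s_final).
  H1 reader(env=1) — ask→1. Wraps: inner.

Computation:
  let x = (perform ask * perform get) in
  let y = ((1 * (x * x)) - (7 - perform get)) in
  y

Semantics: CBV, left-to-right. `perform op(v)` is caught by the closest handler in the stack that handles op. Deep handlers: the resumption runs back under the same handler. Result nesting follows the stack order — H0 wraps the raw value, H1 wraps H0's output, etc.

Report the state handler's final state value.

Evaluation trace:
ask @ H1 ⇒ 1
get @ H0 ⇒ 1
get @ H0 ⇒ 1
H0 returns (-5, 1)
H1 returns (-5, 1)
= (-5, 1)

Answer: 1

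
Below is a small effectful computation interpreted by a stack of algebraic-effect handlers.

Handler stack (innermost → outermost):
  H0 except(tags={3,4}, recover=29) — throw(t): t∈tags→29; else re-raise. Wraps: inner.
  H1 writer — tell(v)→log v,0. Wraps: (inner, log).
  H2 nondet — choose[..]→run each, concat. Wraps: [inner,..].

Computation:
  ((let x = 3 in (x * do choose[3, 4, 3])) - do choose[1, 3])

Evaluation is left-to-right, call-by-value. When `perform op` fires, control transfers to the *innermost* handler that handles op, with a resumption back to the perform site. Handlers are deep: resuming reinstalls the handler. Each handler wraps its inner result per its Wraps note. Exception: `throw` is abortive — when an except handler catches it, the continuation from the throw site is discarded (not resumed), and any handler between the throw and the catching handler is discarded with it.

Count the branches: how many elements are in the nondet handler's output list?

Answer: 6

Step-by-step:
choose[3, 4, 3] @ H2
  branch[0] choose=3:
    choose[1, 3] @ H2
      branch[0] choose=1:
        H0 returns 8
        H1 returns (8, ())
        H2 returns [(8, ())]
      branch[1] choose=3:
        H0 returns 6
        H1 returns (6, ())
        H2 returns [(6, ())]
  branch[1] choose=4:
    choose[1, 3] @ H2
      branch[0] choose=1:
        H0 returns 11
        H1 returns (11, ())
        H2 returns [(11, ())]
      branch[1] choose=3:
        H0 returns 9
        H1 returns (9, ())
        H2 returns [(9, ())]
  branch[2] choose=3:
    choose[1, 3] @ H2
      branch[0] choose=1:
        H0 returns 8
        H1 returns (8, ())
        H2 returns [(8, ())]
      branch[1] choose=3:
        H0 returns 6
        H1 returns (6, ())
        H2 returns [(6, ())]
= [(8, ()), (6, ()), (11, ()), (9, ()), (8, ()), (6, ())]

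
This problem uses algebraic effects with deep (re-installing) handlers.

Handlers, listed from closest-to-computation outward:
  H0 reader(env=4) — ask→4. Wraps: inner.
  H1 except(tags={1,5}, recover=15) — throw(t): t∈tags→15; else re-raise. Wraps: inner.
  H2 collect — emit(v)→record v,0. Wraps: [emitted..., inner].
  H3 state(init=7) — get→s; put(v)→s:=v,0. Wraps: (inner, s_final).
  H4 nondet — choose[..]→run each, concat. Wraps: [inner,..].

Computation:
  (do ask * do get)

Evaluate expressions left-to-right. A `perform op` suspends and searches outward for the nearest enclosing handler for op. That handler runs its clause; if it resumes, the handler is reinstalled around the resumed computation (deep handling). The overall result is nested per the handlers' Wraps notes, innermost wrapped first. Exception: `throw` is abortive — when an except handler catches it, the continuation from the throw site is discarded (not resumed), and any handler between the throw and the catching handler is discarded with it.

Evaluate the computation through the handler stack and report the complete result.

Answer: [([28], 7)]

Evaluation trace:
ask @ H0 ⇒ 4
get @ H3 ⇒ 7
H0 returns 28
H1 returns 28
H2 returns [28]
H3 returns ([28], 7)
H4 returns [([28], 7)]
= [([28], 7)]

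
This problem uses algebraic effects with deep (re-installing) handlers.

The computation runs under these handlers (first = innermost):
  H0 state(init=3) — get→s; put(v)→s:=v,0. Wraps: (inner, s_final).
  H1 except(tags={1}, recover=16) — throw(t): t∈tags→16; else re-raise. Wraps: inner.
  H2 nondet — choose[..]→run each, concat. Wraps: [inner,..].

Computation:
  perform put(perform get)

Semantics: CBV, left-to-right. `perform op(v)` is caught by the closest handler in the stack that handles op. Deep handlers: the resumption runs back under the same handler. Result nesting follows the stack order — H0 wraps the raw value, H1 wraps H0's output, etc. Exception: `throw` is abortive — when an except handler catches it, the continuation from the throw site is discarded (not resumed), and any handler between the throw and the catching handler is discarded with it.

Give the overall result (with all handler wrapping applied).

Answer: [(0, 3)]

Working:
get @ H0 ⇒ 3
put(3) @ H0 ⇒ s:=3
H0 returns (0, 3)
H1 returns (0, 3)
H2 returns [(0, 3)]
= [(0, 3)]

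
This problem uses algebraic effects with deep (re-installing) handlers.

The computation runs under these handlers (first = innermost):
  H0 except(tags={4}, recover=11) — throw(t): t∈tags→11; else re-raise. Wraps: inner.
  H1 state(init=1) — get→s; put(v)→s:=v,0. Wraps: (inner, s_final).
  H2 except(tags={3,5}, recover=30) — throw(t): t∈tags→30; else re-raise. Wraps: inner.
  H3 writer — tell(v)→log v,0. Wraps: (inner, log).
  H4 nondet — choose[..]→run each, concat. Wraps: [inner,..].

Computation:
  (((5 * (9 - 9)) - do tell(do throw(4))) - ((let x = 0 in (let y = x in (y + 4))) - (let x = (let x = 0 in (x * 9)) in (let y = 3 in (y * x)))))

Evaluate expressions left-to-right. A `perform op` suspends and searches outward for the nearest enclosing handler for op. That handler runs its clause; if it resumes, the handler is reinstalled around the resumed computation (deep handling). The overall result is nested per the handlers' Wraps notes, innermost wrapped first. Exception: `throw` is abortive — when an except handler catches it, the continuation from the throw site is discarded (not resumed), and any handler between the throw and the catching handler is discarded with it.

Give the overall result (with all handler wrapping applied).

Answer: [((11, 1), ())]

Evaluation trace:
throw(4) @ H0 caught ⇒ 11
H1 returns (11, 1)
H2 returns (11, 1)
H3 returns ((11, 1), ())
H4 returns [((11, 1), ())]
= [((11, 1), ())]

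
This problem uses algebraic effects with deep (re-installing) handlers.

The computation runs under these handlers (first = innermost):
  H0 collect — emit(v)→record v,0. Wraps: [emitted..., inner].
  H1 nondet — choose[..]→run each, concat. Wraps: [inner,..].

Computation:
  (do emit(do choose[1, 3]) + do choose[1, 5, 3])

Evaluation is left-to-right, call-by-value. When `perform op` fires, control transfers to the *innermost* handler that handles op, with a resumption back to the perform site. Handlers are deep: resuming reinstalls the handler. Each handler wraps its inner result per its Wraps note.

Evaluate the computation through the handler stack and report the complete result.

Answer: [[1, 1], [1, 5], [1, 3], [3, 1], [3, 5], [3, 3]]

Working:
choose[1, 3] @ H1
  branch[0] choose=1:
    emit(1) @ H0 ⇒ out+=1
    choose[1, 5, 3] @ H1
      branch[0] choose=1:
        H0 returns [1, 1]
        H1 returns [[1, 1]]
      branch[1] choose=5:
        H0 returns [1, 5]
        H1 returns [[1, 5]]
      branch[2] choose=3:
        H0 returns [1, 3]
        H1 returns [[1, 3]]
  branch[1] choose=3:
    emit(3) @ H0 ⇒ out+=3
    choose[1, 5, 3] @ H1
      branch[0] choose=1:
        H0 returns [3, 1]
        H1 returns [[3, 1]]
      branch[1] choose=5:
        H0 returns [3, 5]
        H1 returns [[3, 5]]
      branch[2] choose=3:
        H0 returns [3, 3]
        H1 returns [[3, 3]]
= [[1, 1], [1, 5], [1, 3], [3, 1], [3, 5], [3, 3]]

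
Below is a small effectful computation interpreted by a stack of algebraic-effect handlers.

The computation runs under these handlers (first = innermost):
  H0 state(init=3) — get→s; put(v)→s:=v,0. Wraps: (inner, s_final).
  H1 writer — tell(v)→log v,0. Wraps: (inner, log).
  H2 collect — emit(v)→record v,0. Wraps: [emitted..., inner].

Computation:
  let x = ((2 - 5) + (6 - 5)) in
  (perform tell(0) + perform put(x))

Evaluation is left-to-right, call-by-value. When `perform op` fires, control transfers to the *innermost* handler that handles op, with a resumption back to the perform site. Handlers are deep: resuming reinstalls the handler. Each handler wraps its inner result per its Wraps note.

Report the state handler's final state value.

Answer: -2

Working:
tell(0) @ H1 ⇒ log+=0
put(-2) @ H0 ⇒ s:=-2
H0 returns (0, -2)
H1 returns ((0, -2), (0))
H2 returns [((0, -2), (0))]
= [((0, -2), (0))]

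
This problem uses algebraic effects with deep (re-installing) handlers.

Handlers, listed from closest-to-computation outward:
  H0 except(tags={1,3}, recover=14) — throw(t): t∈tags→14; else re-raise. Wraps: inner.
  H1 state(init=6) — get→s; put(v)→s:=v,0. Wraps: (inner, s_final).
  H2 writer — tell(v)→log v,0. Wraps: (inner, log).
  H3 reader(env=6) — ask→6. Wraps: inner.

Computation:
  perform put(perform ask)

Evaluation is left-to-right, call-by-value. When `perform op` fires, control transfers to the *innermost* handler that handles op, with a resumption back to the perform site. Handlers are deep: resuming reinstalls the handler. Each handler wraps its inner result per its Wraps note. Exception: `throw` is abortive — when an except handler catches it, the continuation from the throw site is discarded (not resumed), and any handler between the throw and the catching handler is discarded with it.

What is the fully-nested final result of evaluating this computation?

Working:
ask @ H3 ⇒ 6
put(6) @ H1 ⇒ s:=6
H0 returns 0
H1 returns (0, 6)
H2 returns ((0, 6), ())
H3 returns ((0, 6), ())
= ((0, 6), ())

Answer: ((0, 6), ())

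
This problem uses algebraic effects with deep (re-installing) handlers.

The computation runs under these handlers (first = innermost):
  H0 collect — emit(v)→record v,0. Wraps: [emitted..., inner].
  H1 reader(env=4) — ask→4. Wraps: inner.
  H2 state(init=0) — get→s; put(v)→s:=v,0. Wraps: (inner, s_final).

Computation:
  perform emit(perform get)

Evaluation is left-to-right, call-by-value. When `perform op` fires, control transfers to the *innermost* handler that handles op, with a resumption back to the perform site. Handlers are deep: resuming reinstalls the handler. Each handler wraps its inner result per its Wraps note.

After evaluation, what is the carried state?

Evaluation trace:
get @ H2 ⇒ 0
emit(0) @ H0 ⇒ out+=0
H0 returns [0, 0]
H1 returns [0, 0]
H2 returns ([0, 0], 0)
= ([0, 0], 0)

Answer: 0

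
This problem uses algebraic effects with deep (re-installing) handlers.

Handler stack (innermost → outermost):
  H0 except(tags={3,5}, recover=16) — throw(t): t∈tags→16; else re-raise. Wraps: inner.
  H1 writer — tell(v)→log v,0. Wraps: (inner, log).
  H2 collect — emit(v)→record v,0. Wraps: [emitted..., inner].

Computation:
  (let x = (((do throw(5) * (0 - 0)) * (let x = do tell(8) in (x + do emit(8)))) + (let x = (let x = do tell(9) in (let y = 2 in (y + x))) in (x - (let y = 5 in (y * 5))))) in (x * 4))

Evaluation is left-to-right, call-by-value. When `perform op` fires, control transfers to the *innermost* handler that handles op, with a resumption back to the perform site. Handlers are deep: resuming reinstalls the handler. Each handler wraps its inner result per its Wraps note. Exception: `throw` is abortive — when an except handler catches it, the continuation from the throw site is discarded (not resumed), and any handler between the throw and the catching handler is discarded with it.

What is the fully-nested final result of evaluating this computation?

Answer: [(16, ())]

Working:
throw(5) @ H0 caught ⇒ 16
H1 returns (16, ())
H2 returns [(16, ())]
= [(16, ())]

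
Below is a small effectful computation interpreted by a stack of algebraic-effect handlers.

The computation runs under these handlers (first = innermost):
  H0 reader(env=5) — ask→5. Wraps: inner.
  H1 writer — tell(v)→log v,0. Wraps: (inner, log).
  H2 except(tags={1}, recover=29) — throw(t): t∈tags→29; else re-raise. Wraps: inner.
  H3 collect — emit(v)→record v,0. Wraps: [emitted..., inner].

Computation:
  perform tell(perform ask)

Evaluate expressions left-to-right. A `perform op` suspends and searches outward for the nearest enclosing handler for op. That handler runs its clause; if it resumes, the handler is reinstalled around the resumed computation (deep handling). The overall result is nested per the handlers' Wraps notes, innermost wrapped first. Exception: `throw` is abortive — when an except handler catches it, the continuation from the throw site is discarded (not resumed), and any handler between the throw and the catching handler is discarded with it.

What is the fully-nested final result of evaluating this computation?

Working:
ask @ H0 ⇒ 5
tell(5) @ H1 ⇒ log+=5
H0 returns 0
H1 returns (0, (5))
H2 returns (0, (5))
H3 returns [(0, (5))]
= [(0, (5))]

Answer: [(0, (5))]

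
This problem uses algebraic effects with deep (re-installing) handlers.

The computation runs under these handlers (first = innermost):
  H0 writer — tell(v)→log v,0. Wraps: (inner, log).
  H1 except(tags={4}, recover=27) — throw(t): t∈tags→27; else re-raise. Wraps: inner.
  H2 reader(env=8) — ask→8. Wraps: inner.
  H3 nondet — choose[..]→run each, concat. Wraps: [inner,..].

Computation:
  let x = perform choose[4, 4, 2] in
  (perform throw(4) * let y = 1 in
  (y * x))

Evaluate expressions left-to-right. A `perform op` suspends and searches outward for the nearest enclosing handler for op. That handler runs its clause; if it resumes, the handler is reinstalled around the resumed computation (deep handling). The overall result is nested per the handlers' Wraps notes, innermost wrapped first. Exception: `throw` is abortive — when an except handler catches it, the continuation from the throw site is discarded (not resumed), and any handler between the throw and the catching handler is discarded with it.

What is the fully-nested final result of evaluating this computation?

Answer: [27, 27, 27]

Evaluation trace:
choose[4, 4, 2] @ H3
  branch[0] choose=4:
    throw(4) @ H1 caught ⇒ 27
    H2 returns 27
    H3 returns [27]
  branch[1] choose=4:
    throw(4) @ H1 caught ⇒ 27
    H2 returns 27
    H3 returns [27]
  branch[2] choose=2:
    throw(4) @ H1 caught ⇒ 27
    H2 returns 27
    H3 returns [27]
= [27, 27, 27]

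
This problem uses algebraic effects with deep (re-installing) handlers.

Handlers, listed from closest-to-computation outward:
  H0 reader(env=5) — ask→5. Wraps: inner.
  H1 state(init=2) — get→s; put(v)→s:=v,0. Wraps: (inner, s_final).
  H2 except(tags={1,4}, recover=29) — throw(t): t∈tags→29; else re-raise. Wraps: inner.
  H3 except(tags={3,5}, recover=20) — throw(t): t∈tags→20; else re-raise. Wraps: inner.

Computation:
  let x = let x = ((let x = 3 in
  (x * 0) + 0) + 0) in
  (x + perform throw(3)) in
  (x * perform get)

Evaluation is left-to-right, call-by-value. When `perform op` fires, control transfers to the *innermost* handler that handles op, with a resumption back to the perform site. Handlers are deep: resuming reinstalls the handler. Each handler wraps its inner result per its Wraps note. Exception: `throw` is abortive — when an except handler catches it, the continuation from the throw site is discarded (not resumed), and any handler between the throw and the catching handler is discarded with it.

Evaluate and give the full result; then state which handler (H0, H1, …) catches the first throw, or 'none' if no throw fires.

Working:
throw(3) @ H2 re-raised
throw(3) @ H3 caught ⇒ 20
= 20

Answer: 20 ; first throw caught by: H3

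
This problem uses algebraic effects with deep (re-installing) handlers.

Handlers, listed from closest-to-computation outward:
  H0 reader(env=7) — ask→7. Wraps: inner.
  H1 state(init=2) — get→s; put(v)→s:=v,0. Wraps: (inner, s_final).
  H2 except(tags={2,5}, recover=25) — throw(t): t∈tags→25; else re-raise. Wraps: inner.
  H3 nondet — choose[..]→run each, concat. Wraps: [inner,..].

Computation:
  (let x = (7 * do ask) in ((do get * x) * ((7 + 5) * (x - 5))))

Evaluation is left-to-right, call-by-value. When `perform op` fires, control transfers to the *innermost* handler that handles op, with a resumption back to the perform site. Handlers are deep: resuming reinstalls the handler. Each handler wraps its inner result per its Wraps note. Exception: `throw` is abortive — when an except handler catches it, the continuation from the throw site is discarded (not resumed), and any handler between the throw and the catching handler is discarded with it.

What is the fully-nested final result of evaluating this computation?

Answer: [(51744, 2)]

Evaluation trace:
ask @ H0 ⇒ 7
get @ H1 ⇒ 2
H0 returns 51744
H1 returns (51744, 2)
H2 returns (51744, 2)
H3 returns [(51744, 2)]
= [(51744, 2)]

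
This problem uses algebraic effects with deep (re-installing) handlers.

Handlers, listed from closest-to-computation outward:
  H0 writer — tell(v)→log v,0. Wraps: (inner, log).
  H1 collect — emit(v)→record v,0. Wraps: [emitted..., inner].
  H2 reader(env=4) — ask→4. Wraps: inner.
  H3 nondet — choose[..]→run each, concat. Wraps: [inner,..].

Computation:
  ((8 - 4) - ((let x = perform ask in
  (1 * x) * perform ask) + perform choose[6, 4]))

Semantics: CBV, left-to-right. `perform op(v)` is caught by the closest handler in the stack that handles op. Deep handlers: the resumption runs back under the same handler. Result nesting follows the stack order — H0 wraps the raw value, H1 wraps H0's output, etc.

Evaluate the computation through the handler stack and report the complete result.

Working:
ask @ H2 ⇒ 4
ask @ H2 ⇒ 4
choose[6, 4] @ H3
  branch[0] choose=6:
    H0 returns (-18, ())
    H1 returns [(-18, ())]
    H2 returns [(-18, ())]
    H3 returns [[(-18, ())]]
  branch[1] choose=4:
    H0 returns (-16, ())
    H1 returns [(-16, ())]
    H2 returns [(-16, ())]
    H3 returns [[(-16, ())]]
= [[(-18, ())], [(-16, ())]]

Answer: [[(-18, ())], [(-16, ())]]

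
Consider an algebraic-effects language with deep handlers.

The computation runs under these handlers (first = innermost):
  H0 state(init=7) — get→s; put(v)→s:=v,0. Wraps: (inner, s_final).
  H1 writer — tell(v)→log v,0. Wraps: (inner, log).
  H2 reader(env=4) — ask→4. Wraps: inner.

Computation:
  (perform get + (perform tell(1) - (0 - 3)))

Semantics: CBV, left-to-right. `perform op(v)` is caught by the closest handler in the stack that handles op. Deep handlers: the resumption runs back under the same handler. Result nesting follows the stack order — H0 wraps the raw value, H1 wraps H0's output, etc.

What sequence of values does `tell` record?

Evaluation trace:
get @ H0 ⇒ 7
tell(1) @ H1 ⇒ log+=1
H0 returns (10, 7)
H1 returns ((10, 7), (1))
H2 returns ((10, 7), (1))
= ((10, 7), (1))

Answer: (1)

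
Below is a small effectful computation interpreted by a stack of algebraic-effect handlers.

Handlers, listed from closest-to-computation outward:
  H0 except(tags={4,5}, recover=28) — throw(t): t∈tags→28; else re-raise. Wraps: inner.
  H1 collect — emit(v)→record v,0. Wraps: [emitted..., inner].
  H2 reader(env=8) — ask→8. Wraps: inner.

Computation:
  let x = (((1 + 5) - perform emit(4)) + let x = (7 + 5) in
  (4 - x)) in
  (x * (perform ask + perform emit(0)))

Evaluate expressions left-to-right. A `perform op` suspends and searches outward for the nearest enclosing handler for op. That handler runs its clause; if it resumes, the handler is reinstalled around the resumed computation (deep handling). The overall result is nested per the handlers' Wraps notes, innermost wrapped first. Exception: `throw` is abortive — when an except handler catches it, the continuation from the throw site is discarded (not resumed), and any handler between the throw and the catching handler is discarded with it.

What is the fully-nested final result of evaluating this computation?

Evaluation trace:
emit(4) @ H1 ⇒ out+=4
ask @ H2 ⇒ 8
emit(0) @ H1 ⇒ out+=0
H0 returns -16
H1 returns [4, 0, -16]
H2 returns [4, 0, -16]
= [4, 0, -16]

Answer: [4, 0, -16]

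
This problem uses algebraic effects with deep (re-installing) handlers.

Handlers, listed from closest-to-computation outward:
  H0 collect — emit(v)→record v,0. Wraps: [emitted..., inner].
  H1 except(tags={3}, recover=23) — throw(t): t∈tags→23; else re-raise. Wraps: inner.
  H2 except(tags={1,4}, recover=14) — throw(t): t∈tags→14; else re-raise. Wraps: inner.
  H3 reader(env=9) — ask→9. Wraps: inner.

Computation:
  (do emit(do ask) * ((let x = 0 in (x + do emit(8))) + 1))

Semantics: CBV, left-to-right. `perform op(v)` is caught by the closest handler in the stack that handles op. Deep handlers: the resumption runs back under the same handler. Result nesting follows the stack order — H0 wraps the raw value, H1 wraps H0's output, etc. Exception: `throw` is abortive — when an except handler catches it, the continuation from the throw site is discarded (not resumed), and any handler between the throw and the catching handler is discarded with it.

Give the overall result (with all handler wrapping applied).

Answer: [9, 8, 0]

Evaluation trace:
ask @ H3 ⇒ 9
emit(9) @ H0 ⇒ out+=9
emit(8) @ H0 ⇒ out+=8
H0 returns [9, 8, 0]
H1 returns [9, 8, 0]
H2 returns [9, 8, 0]
H3 returns [9, 8, 0]
= [9, 8, 0]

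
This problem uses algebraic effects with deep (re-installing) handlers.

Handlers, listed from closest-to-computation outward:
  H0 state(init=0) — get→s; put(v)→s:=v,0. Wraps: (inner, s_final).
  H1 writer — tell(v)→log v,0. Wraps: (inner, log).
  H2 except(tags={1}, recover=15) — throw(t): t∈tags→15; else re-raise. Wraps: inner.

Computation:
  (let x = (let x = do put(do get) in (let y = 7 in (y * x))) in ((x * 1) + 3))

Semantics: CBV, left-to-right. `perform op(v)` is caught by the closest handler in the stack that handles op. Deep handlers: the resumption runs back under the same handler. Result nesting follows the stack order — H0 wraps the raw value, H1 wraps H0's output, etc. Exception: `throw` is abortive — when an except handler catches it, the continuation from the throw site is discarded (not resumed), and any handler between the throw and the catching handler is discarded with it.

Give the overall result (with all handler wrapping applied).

Step-by-step:
get @ H0 ⇒ 0
put(0) @ H0 ⇒ s:=0
H0 returns (3, 0)
H1 returns ((3, 0), ())
H2 returns ((3, 0), ())
= ((3, 0), ())

Answer: ((3, 0), ())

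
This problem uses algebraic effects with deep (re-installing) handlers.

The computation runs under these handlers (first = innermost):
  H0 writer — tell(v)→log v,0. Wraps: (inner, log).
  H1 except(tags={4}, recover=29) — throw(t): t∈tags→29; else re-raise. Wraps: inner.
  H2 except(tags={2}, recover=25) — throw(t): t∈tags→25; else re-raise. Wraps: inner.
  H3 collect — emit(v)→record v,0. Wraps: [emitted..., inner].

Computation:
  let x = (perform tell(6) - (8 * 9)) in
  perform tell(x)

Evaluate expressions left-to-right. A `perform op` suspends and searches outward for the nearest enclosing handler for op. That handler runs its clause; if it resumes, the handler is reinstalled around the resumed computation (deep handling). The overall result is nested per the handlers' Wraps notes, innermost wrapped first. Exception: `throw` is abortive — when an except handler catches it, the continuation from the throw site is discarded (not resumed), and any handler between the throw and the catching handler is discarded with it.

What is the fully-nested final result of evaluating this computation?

Step-by-step:
tell(6) @ H0 ⇒ log+=6
tell(-72) @ H0 ⇒ log+=-72
H0 returns (0, (6, -72))
H1 returns (0, (6, -72))
H2 returns (0, (6, -72))
H3 returns [(0, (6, -72))]
= [(0, (6, -72))]

Answer: [(0, (6, -72))]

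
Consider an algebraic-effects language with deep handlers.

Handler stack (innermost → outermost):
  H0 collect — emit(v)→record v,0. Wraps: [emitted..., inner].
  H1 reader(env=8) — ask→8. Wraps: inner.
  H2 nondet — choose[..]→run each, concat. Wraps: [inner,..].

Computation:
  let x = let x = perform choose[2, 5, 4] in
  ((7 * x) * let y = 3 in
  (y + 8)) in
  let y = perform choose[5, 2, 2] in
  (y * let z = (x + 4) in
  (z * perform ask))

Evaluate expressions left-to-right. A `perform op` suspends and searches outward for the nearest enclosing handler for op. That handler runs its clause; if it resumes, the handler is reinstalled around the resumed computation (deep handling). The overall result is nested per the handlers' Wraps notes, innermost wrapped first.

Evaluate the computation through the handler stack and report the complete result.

Working:
choose[2, 5, 4] @ H2
  branch[0] choose=2:
    choose[5, 2, 2] @ H2
      branch[0] choose=5:
        ask @ H1 ⇒ 8
        H0 returns [6320]
        H1 returns [6320]
        H2 returns [[6320]]
      branch[1] choose=2:
        ask @ H1 ⇒ 8
        H0 returns [2528]
        H1 returns [2528]
        H2 returns [[2528]]
      branch[2] choose=2:
        ask @ H1 ⇒ 8
        H0 returns [2528]
        H1 returns [2528]
        H2 returns [[2528]]
  branch[1] choose=5:
    choose[5, 2, 2] @ H2
      branch[0] choose=5:
        ask @ H1 ⇒ 8
        H0 returns [15560]
        H1 returns [15560]
        H2 returns [[15560]]
      branch[1] choose=2:
        ask @ H1 ⇒ 8
        H0 returns [6224]
        H1 returns [6224]
        H2 returns [[6224]]
      branch[2] choose=2:
        ask @ H1 ⇒ 8
        H0 returns [6224]
        H1 returns [6224]
        H2 returns [[6224]]
  branch[2] choose=4:
    choose[5, 2, 2] @ H2
      branch[0] choose=5:
        ask @ H1 ⇒ 8
        H0 returns [12480]
        H1 returns [12480]
        H2 returns [[12480]]
      branch[1] choose=2:
        ask @ H1 ⇒ 8
        H0 returns [4992]
        H1 returns [4992]
        H2 returns [[4992]]
      branch[2] choose=2:
        ask @ H1 ⇒ 8
        H0 returns [4992]
        H1 returns [4992]
        H2 returns [[4992]]
= [[6320], [2528], [2528], [15560], [6224], [6224], [12480], [4992], [4992]]

Answer: [[6320], [2528], [2528], [15560], [6224], [6224], [12480], [4992], [4992]]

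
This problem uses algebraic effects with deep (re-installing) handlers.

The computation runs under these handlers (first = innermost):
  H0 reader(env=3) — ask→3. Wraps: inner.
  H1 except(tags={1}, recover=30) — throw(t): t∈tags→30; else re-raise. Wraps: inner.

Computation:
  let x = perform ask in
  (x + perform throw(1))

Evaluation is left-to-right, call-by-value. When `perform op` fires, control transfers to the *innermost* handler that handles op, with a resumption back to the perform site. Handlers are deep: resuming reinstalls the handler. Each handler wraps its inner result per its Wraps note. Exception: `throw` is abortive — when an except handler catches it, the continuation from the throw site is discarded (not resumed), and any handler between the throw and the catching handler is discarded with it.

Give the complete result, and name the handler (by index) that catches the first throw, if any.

Evaluation trace:
ask @ H0 ⇒ 3
throw(1) @ H1 caught ⇒ 30
= 30

Answer: 30 ; first throw caught by: H1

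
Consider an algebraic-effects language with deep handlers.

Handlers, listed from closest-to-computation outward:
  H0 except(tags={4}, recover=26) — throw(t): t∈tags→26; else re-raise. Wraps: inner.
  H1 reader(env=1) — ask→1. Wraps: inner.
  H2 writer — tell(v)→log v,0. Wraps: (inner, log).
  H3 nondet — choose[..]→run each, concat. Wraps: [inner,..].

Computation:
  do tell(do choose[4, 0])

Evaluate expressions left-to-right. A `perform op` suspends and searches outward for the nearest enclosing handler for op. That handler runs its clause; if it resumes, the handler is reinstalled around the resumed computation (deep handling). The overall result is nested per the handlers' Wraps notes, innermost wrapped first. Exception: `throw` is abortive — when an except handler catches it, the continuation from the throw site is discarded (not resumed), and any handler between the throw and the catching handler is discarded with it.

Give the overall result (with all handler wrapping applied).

Evaluation trace:
choose[4, 0] @ H3
  branch[0] choose=4:
    tell(4) @ H2 ⇒ log+=4
    H0 returns 0
    H1 returns 0
    H2 returns (0, (4))
    H3 returns [(0, (4))]
  branch[1] choose=0:
    tell(0) @ H2 ⇒ log+=0
    H0 returns 0
    H1 returns 0
    H2 returns (0, (0))
    H3 returns [(0, (0))]
= [(0, (4)), (0, (0))]

Answer: [(0, (4)), (0, (0))]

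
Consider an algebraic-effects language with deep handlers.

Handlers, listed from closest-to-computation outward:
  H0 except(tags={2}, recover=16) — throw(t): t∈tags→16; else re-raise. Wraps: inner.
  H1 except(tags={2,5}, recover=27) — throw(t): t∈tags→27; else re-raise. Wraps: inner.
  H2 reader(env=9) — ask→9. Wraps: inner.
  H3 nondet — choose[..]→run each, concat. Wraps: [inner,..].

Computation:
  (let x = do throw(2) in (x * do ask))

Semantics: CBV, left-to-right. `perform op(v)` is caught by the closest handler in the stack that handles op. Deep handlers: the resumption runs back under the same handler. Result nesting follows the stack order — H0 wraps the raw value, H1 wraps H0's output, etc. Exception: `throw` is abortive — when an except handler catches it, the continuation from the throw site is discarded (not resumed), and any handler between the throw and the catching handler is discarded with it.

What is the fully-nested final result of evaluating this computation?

Answer: [16]

Evaluation trace:
throw(2) @ H0 caught ⇒ 16
H1 returns 16
H2 returns 16
H3 returns [16]
= [16]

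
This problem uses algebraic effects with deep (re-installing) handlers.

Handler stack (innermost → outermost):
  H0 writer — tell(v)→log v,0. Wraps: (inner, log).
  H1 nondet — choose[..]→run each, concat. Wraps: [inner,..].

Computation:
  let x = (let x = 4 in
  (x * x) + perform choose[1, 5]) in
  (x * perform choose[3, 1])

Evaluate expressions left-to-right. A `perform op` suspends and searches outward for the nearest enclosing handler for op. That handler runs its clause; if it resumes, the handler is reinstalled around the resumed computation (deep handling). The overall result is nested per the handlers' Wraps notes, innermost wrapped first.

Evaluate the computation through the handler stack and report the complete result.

Working:
choose[1, 5] @ H1
  branch[0] choose=1:
    choose[3, 1] @ H1
      branch[0] choose=3:
        H0 returns (51, ())
        H1 returns [(51, ())]
      branch[1] choose=1:
        H0 returns (17, ())
        H1 returns [(17, ())]
  branch[1] choose=5:
    choose[3, 1] @ H1
      branch[0] choose=3:
        H0 returns (63, ())
        H1 returns [(63, ())]
      branch[1] choose=1:
        H0 returns (21, ())
        H1 returns [(21, ())]
= [(51, ()), (17, ()), (63, ()), (21, ())]

Answer: [(51, ()), (17, ()), (63, ()), (21, ())]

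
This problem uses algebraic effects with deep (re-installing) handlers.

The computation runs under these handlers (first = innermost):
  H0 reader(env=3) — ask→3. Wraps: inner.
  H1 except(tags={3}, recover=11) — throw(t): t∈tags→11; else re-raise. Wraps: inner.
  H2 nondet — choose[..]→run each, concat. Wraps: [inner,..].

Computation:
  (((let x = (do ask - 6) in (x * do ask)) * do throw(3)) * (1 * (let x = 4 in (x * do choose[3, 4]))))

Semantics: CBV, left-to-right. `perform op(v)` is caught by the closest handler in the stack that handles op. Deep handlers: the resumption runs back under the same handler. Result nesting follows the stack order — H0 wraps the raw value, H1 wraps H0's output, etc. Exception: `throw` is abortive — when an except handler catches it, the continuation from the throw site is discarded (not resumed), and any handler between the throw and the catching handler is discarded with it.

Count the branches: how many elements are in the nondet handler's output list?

Step-by-step:
ask @ H0 ⇒ 3
ask @ H0 ⇒ 3
throw(3) @ H1 caught ⇒ 11
H2 returns [11]
= [11]

Answer: 1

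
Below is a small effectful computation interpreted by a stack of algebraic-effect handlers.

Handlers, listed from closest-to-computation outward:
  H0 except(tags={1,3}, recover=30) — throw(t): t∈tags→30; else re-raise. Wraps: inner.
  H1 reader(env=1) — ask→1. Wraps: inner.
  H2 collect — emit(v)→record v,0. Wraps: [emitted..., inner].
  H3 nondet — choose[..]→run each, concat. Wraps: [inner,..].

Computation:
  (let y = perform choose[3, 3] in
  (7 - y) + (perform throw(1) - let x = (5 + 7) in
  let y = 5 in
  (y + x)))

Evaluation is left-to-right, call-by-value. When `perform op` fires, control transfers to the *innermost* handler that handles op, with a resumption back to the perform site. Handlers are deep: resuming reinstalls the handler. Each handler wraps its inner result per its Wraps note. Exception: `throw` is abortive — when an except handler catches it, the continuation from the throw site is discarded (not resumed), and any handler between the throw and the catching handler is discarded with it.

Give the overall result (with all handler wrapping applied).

Answer: [[30], [30]]

Working:
choose[3, 3] @ H3
  branch[0] choose=3:
    throw(1) @ H0 caught ⇒ 30
    H1 returns 30
    H2 returns [30]
    H3 returns [[30]]
  branch[1] choose=3:
    throw(1) @ H0 caught ⇒ 30
    H1 returns 30
    H2 returns [30]
    H3 returns [[30]]
= [[30], [30]]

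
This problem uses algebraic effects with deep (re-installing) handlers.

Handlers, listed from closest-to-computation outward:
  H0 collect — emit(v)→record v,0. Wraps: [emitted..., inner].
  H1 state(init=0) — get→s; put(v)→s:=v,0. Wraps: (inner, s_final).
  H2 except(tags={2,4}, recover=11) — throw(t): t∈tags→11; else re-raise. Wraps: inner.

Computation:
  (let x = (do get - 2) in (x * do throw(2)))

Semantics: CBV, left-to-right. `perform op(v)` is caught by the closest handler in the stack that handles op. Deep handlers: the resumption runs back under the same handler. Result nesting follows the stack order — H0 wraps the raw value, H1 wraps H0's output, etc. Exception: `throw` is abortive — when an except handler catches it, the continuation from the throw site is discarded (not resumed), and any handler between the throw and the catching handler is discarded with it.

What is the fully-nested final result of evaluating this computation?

Evaluation trace:
get @ H1 ⇒ 0
throw(2) @ H2 caught ⇒ 11
= 11

Answer: 11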